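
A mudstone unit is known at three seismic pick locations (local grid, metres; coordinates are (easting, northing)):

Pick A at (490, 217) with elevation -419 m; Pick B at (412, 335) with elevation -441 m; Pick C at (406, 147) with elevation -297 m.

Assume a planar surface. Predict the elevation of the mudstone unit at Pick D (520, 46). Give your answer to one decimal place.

-317.7 m

Two edge vectors: Pick A→Pick B = (-78, 118, -22), Pick A→Pick C = (-84, -70, 122).
Normal n = (Pick A→Pick B) × (Pick A→Pick C) = (12856, 11364, 15372).
So ∂z/∂E = −n_x/n_z = −0.83633 and ∂z/∂N = −n_y/n_z = −0.73927.
Intercept c from Pick A: -419 + 409.80 + 160.42 = 151.22.
At (520, 46): z = −434.9 − 34.0 + 151.22 = -317.7 m.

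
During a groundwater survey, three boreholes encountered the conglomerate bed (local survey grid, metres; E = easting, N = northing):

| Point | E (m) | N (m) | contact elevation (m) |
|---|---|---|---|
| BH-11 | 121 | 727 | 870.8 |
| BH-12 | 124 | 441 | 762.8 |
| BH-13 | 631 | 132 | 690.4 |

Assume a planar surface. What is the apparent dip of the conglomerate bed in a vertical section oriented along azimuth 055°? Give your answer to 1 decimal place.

16.1°

Two edge vectors: BH-11→BH-12 = (3, -286, -108), BH-11→BH-13 = (510, -595, -180.4).
Normal n = (BH-11→BH-12) × (BH-11→BH-13) = (-12665.6, -54538.8, 144075).
So ∂z/∂E = −n_x/n_z = 0.08791 and ∂z/∂N = −n_y/n_z = 0.37854.
Unit vector along 055° is (sin 55°, cos 55°) = (0.8192, 0.5736).
Slope in that direction = a·(0.8192) + b·(0.5736) = 0.28914.
Apparent dip = arctan|0.28914| = 16.1° (true dip is 21.2°, so apparent ≤ true as expected).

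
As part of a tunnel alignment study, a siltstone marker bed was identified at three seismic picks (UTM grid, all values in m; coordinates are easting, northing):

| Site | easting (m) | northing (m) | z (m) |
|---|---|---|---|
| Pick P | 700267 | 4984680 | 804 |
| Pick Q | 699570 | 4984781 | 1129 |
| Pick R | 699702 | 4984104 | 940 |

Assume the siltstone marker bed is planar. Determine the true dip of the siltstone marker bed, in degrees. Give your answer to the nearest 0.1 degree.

Two edge vectors: Pick P→Pick Q = (-697, 101, 325), Pick P→Pick R = (-565, -576, 136).
Normal n = (Pick P→Pick Q) × (Pick P→Pick R) = (200936, -88833, 458537).
So ∂z/∂easting = −n_x/n_z = −0.43821 and ∂z/∂northing = −n_y/n_z = 0.19373.
Gradient magnitude |∇z| = √(a² + b²) = √(0.19203 + 0.03753) = 0.47913.
True dip = arctan(0.47913) = 25.6°, dipping toward ESE (azimuth ≈ 114°).

25.6°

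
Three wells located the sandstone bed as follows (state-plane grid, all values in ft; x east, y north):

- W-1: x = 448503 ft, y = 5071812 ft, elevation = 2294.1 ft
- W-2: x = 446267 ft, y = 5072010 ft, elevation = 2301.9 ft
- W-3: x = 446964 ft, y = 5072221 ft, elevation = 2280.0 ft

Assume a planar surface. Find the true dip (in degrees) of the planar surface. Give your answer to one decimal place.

Let the plane be z = a·x + b·y + c.
W-2−W-1: −2236a + 198b = 7.8;  W-3−W-1: −1539a + 409b = −14.1.
Solving gives a = −0.00981, b = −0.07139.
Gradient magnitude |∇z| = √(a² + b²) = √(0.00010 + 0.00510) = 0.07206.
True dip = arctan(0.07206) = 4.1°, dipping toward N (azimuth ≈ 008°).

4.1°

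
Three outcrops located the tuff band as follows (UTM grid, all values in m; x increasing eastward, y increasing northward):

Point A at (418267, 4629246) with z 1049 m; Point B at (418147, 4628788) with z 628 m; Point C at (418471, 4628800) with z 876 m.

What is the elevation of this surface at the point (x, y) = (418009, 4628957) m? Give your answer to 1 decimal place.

648.7 m

Let the plane be z = a·x + b·y + c.
Point B−Point A: −120a − 458b = −421;  Point C−Point A: 204a − 446b = −173.
Solving gives a = 0.738554086, b = 0.725706353.
Then c = 1049 − a·418267 − b·4629246 = −3667337.03.
At (418009, 4628957): z = 308722.3 + 3359263.5 − 3667337.03 = 648.7 m.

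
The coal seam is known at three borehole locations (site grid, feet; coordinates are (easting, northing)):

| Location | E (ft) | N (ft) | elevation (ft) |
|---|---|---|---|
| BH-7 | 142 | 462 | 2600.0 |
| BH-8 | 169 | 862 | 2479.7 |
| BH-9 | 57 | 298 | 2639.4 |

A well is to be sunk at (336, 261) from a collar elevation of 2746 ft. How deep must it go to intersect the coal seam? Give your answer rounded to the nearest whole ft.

58 ft

Two edge vectors: BH-7→BH-8 = (27, 400, -120.3), BH-7→BH-9 = (-85, -164, 39.4).
Normal n = (BH-7→BH-8) × (BH-7→BH-9) = (-3969.2, 9161.7, 29572).
So ∂z/∂E = −n_x/n_z = 0.13422 and ∂z/∂N = −n_y/n_z = −0.30981.
Intercept c from BH-7: 2600 − 19.06 + 143.13 = 2724.07.
At (336, 261): z_contact = 45.1 − 80.9 + 2724.07 = 2688.3 ft.
Depth below ground = 2746 − 2688.3 = 58 ft.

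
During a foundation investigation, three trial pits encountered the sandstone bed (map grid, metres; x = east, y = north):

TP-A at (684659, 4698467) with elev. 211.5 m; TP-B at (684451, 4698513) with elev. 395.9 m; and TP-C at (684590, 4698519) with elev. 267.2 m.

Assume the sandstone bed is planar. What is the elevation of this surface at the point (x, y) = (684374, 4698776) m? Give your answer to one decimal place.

427.5 m

Two edge vectors: TP-A→TP-B = (-208, 46, 184.4), TP-A→TP-C = (-69, 52, 55.7).
Normal n = (TP-A→TP-B) × (TP-A→TP-C) = (-7026.6, -1138, -7642).
So ∂z/∂x = −n_x/n_z = −0.919471343 and ∂z/∂y = −n_y/n_z = −0.148913897.
Intercept c from TP-A: 211.5 + 629524.33 + 699667.03 = 1329402.86.
At (684374, 4698776): z = −629262.3 − 699713.0 + 1329402.86 = 427.5 m.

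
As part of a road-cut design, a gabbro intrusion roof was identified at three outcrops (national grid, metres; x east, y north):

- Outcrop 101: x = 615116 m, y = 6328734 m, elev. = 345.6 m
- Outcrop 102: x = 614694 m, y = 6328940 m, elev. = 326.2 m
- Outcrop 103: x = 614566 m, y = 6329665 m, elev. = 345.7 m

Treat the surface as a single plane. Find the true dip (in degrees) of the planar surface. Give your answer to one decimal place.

Two edge vectors: Outcrop 101→Outcrop 102 = (-422, 206, -19.4), Outcrop 101→Outcrop 103 = (-550, 931, 0.1).
Normal n = (Outcrop 101→Outcrop 102) × (Outcrop 101→Outcrop 103) = (18082, 10712.2, -279582).
So ∂z/∂x = −n_x/n_z = 0.06468 and ∂z/∂y = −n_y/n_z = 0.03832.
Gradient magnitude |∇z| = √(a² + b²) = √(0.00418 + 0.00147) = 0.07517.
True dip = arctan(0.07517) = 4.3°, dipping toward WSW (azimuth ≈ 239°).

4.3°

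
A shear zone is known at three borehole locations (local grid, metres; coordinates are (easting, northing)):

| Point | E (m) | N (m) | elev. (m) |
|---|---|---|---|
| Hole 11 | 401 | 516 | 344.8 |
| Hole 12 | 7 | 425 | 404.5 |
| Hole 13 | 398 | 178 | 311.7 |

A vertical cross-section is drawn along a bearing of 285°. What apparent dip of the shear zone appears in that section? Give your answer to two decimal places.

Two edge vectors: Hole 11→Hole 12 = (-394, -91, 59.7), Hole 11→Hole 13 = (-3, -338, -33.1).
Normal n = (Hole 11→Hole 12) × (Hole 11→Hole 13) = (23190.7, -13220.5, 132899).
So ∂z/∂E = −n_x/n_z = −0.17450 and ∂z/∂N = −n_y/n_z = 0.09948.
Unit vector along 285° is (sin 285°, cos 285°) = (-0.9659, 0.2588).
Slope in that direction = a·(-0.9659) + b·(0.2588) = 0.19430.
Apparent dip = arctan|0.19430| = 11.00° (true dip is 11.4°, so apparent ≤ true as expected).

11.00°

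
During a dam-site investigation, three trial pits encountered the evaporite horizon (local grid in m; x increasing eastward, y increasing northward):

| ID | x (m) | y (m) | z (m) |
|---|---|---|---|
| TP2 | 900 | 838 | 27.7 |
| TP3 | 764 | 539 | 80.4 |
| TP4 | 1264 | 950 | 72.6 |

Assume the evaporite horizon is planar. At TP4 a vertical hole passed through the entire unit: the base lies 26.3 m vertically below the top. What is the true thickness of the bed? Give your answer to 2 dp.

Two edge vectors: TP2→TP3 = (-136, -299, 52.7), TP2→TP4 = (364, 112, 44.9).
Normal n = (TP2→TP3) × (TP2→TP4) = (-19327.5, 25289.2, 93604).
So ∂z/∂x = −n_x/n_z = 0.20648 and ∂z/∂y = −n_y/n_z = −0.27017.
|∇z| = √(a²+b²) = 0.34004, so dip δ = arctan(0.34004) = 18.78°.
True thickness = vertical thickness × cos δ = 26.3 × cos 18.78° = 24.90 m.

24.90 m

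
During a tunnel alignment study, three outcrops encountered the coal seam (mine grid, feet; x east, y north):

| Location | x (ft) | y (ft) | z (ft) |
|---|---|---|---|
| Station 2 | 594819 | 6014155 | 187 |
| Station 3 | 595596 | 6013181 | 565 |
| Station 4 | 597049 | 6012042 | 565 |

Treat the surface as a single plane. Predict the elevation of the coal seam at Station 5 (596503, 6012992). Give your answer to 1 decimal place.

Two edge vectors: Station 2→Station 3 = (777, -974, 378), Station 2→Station 4 = (2230, -2113, 378).
Normal n = (Station 2→Station 3) × (Station 2→Station 4) = (430542, 549234, 530219).
So ∂z/∂x = −n_x/n_z = −0.812007868 and ∂z/∂y = −n_y/n_z = −1.035862540.
Intercept c from Station 2: 187 + 482997.71 + 6229837.87 = 6713022.58.
At (596503, 6012992): z = −484365.1 − 6228633.2 + 6713022.58 = 24.3 ft.

24.3 ft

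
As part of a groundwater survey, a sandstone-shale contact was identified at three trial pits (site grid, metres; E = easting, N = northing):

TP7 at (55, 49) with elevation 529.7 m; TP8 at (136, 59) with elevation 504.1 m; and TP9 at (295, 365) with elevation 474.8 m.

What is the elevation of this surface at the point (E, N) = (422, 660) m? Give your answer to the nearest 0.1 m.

455.1 m

Two edge vectors: TP7→TP8 = (81, 10, -25.6), TP7→TP9 = (240, 316, -54.9).
Normal n = (TP7→TP8) × (TP7→TP9) = (7540.6, -1697.1, 23196).
So ∂z/∂E = −n_x/n_z = −0.32508 and ∂z/∂N = −n_y/n_z = 0.07316.
Intercept c from TP7: 529.7 + 17.88 − 3.59 = 543.99.
At (422, 660): z = −137.2 + 48.3 + 543.99 = 455.1 m.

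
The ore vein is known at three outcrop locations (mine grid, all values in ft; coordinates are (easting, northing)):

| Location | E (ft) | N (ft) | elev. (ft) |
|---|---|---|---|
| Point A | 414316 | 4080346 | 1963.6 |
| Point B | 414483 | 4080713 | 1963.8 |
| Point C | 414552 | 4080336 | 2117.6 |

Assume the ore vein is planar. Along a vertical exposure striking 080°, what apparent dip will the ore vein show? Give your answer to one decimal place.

30.1°

Two edge vectors: Point A→Point B = (167, 367, 0.2), Point A→Point C = (236, -10, 154).
Normal n = (Point A→Point B) × (Point A→Point C) = (56520, -25670.8, -88282).
So ∂z/∂E = −n_x/n_z = 0.64022 and ∂z/∂N = −n_y/n_z = −0.29078.
Unit vector along 080° is (sin 80°, cos 80°) = (0.9848, 0.1736).
Slope in that direction = a·(0.9848) + b·(0.1736) = 0.58000.
Apparent dip = arctan|0.58000| = 30.1° (true dip is 35.1°, so apparent ≤ true as expected).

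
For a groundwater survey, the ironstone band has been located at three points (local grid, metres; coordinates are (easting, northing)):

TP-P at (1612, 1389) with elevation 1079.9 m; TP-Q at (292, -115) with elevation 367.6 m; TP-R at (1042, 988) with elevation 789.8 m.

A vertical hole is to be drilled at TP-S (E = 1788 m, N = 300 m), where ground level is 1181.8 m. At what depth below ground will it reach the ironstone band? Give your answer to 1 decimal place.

Two edge vectors: TP-P→TP-Q = (-1320, -1504, -712.3), TP-P→TP-R = (-570, -401, -290.1).
Normal n = (TP-P→TP-Q) × (TP-P→TP-R) = (150678.1, 23079, -327960).
So ∂z/∂E = −n_x/n_z = 0.459440 and ∂z/∂N = −n_y/n_z = 0.070371.
Intercept c from TP-P: 1079.9 − 740.62 − 97.75 = 241.54.
At (1788, 300): z_contact = 821.48 + 21.11 + 241.54 = 1084.13 m.
Depth below ground = 1181.8 − 1084.13 = 97.7 m.

97.7 m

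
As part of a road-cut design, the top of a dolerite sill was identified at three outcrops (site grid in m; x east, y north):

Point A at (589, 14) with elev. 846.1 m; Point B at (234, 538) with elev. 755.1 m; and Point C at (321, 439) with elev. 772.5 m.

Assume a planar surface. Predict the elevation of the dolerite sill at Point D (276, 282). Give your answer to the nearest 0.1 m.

798.2 m

Two edge vectors: Point A→Point B = (-355, 524, -91), Point A→Point C = (-268, 425, -73.6).
Normal n = (Point A→Point B) × (Point A→Point C) = (108.6, -1740, -10443).
So ∂z/∂x = −n_x/n_z = 0.01040 and ∂z/∂y = −n_y/n_z = −0.16662.
Intercept c from Point A: 846.1 − 6.13 + 2.33 = 842.31.
At (276, 282): z = 2.9 − 47.0 + 842.31 = 798.2 m.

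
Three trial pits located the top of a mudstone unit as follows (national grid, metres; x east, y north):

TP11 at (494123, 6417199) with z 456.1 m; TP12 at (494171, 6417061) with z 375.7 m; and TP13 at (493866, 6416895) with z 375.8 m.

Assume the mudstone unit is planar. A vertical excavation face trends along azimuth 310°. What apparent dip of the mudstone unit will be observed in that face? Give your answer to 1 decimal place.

Let the plane be z = a·x + b·y + c.
TP12−TP11: 48a − 138b = −80.4;  TP13−TP11: −257a − 304b = −80.3.
Solving gives a = −0.26689, b = 0.48978.
Unit vector along 310° is (sin 310°, cos 310°) = (-0.7660, 0.6428).
Slope in that direction = a·(-0.7660) + b·(0.6428) = 0.51927.
Apparent dip = arctan|0.51927| = 27.4° (true dip is 29.2°, so apparent ≤ true as expected).

27.4°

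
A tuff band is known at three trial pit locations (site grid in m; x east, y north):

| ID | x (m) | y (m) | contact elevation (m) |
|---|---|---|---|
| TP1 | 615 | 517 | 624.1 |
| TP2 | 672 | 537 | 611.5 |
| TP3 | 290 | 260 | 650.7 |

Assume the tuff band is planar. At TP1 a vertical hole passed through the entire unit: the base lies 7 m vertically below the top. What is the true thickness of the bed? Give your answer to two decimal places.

Two edge vectors: TP1→TP2 = (57, 20, -12.6), TP1→TP3 = (-325, -257, 26.6).
Normal n = (TP1→TP2) × (TP1→TP3) = (-2706.2, 2578.8, -8149).
So ∂z/∂x = −n_x/n_z = −0.33209 and ∂z/∂y = −n_y/n_z = 0.31646.
|∇z| = √(a²+b²) = 0.45872, so dip δ = arctan(0.45872) = 24.64°.
True thickness = vertical thickness × cos δ = 7 × cos 24.64° = 6.36 m.

6.36 m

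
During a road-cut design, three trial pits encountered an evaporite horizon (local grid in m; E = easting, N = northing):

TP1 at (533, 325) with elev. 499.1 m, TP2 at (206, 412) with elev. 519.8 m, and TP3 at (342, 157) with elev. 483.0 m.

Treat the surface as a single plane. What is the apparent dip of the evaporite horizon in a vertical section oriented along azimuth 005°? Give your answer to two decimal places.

7.17°

Let the plane be z = a·E + b·N + c.
TP2−TP1: −327a + 87b = 20.7;  TP3−TP1: −191a − 168b = −16.1.
Solving gives a = −0.02903, b = 0.12883.
Unit vector along 005° is (sin 5°, cos 5°) = (0.0872, 0.9962).
Slope in that direction = a·(0.0872) + b·(0.9962) = 0.12581.
Apparent dip = arctan|0.12581| = 7.17° (true dip is 7.5°, so apparent ≤ true as expected).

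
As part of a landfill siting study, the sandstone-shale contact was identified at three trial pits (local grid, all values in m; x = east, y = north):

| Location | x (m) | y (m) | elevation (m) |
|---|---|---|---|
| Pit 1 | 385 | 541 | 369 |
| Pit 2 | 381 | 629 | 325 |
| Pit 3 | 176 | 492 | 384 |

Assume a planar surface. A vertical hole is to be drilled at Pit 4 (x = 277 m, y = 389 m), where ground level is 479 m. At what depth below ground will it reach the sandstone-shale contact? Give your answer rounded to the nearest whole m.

Let the plane be z = a·x + b·y + c.
Pit 2−Pit 1: −4a + 88b = −44;  Pit 3−Pit 1: −209a − 49b = 15.
Solving gives a = 0.04498, b = −0.49796.
Then c = 369 − a·385 − b·541 = 621.08.
At (277, 389): z_contact = 12.5 − 193.7 + 621.08 = 439.8 m.
Depth below ground = 479 − 439.8 = 39 m.

39 m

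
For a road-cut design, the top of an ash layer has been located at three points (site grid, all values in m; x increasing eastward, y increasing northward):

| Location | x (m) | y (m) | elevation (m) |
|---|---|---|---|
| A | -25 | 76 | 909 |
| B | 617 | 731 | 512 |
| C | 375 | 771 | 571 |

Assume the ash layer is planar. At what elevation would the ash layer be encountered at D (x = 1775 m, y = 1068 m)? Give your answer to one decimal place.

Let the plane be z = a·x + b·y + c.
B−A: 642a + 655b = −397;  C−A: 400a + 695b = −338.
Solving gives a = −0.296026, b = −0.315956.
Then c = 909 − a·-25 − b·76 = 925.61.
At (1775, 1068): z = −525.4 − 337.4 + 925.61 = 62.7 m.

62.7 m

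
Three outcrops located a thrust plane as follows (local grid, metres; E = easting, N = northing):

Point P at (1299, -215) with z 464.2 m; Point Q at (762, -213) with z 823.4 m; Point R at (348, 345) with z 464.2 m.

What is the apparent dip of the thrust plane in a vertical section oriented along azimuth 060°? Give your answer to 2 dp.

49.10°

Two edge vectors: Point P→Point Q = (-537, 2, 359.2), Point P→Point R = (-951, 560, 0).
Normal n = (Point P→Point Q) × (Point P→Point R) = (-201152, -341599.2, -298818).
So ∂z/∂E = −n_x/n_z = −0.67316 and ∂z/∂N = −n_y/n_z = −1.14317.
Unit vector along 060° is (sin 60°, cos 60°) = (0.8660, 0.5000).
Slope in that direction = a·(0.8660) + b·(0.5000) = −1.15456.
Apparent dip = arctan|1.15456| = 49.10° (true dip is 53.0°, so apparent ≤ true as expected).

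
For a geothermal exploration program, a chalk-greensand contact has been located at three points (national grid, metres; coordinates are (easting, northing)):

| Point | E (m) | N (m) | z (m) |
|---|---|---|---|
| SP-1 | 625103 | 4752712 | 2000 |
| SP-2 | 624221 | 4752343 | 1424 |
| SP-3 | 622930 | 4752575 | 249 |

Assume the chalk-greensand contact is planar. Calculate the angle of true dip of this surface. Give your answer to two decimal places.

Let the plane be z = a·E + b·N + c.
SP-2−SP-1: −882a − 369b = −576;  SP-3−SP-1: −2173a − 137b = −1751.
Solving gives a = 0.83290, b = −0.42986.
Gradient magnitude |∇z| = √(a² + b²) = √(0.69372 + 0.18478) = 0.93728.
True dip = arctan(0.93728) = 43.15°, dipping toward WNW (azimuth ≈ 297°).

43.15°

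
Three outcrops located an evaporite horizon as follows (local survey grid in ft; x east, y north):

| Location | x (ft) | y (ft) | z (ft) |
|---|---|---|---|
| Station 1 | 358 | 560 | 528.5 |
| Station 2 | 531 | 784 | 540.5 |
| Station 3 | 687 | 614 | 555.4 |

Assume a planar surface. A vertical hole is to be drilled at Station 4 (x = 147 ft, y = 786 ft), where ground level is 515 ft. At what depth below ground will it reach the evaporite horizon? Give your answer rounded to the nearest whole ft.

7 ft

Let the plane be z = a·x + b·y + c.
Station 2−Station 1: 173a + 224b = 12;  Station 3−Station 1: 329a + 54b = 26.9.
Solving gives a = 0.08356, b = −0.01097.
Then c = 528.5 − a·358 − b·560 = 504.73.
At (147, 786): z_contact = 12.3 − 8.6 + 504.73 = 508.4 ft.
Depth below ground = 515 − 508.4 = 7 ft.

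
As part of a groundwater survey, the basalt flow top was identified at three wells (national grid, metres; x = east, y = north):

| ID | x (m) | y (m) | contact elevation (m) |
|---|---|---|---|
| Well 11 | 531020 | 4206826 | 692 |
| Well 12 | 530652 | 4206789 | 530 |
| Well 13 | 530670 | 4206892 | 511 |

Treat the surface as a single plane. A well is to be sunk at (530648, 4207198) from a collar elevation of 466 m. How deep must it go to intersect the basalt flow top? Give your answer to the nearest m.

47 m

Let the plane be z = a·x + b·y + c.
Well 12−Well 11: −368a − 37b = −162;  Well 13−Well 11: −350a + 66b = −181.
Solving gives a = 0.46696922, b = −0.26607229.
Then c = 692 − a·531020 − b·4206826 = 872041.84.
At (530648, 4207198): z_contact = 247796.3 − 1119418.8 + 872041.84 = 419.3 m.
Depth below ground = 466 − 419.3 = 47 m.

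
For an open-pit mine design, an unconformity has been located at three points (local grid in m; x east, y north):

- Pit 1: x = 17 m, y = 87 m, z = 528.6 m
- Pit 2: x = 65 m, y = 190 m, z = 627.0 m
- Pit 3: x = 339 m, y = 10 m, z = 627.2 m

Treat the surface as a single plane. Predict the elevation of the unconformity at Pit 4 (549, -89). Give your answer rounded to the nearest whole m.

Let the plane be z = a·x + b·y + c.
Pit 2−Pit 1: 48a + 103b = 98.4;  Pit 3−Pit 1: 322a − 77b = 98.6.
Solving gives a = 0.48105, b = 0.73116.
Then c = 528.6 − a·17 − b·87 = 456.81.
At (549, -89): z = 264.1 − 65.1 + 456.81 = 655.8 m.

656 m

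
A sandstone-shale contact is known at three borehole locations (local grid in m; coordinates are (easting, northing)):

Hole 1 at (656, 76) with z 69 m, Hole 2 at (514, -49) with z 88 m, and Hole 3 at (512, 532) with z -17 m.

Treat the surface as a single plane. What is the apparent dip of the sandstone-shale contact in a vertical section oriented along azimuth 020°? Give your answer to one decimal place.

Let the plane be z = a·E + b·N + c.
Hole 2−Hole 1: −142a − 125b = 19;  Hole 3−Hole 1: −144a + 456b = −86.
Solving gives a = 0.02521, b = −0.18064.
Unit vector along 020° is (sin 20°, cos 20°) = (0.3420, 0.9397).
Slope in that direction = a·(0.3420) + b·(0.9397) = −0.16112.
Apparent dip = arctan|0.16112| = 9.2° (true dip is 10.3°, so apparent ≤ true as expected).

9.2°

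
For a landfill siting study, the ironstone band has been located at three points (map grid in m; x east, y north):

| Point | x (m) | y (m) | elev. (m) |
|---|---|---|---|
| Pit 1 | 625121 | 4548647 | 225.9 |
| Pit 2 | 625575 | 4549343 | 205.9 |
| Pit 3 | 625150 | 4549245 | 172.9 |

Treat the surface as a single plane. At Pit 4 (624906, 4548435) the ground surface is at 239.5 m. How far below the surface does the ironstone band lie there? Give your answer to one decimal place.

15.1 m

Two edge vectors: Pit 1→Pit 2 = (454, 696, -20), Pit 1→Pit 3 = (29, 598, -53).
Normal n = (Pit 1→Pit 2) × (Pit 1→Pit 3) = (-24928, 23482, 251308).
So ∂z/∂x = −n_x/n_z = 0.099193022 and ∂z/∂y = −n_y/n_z = −0.093439126.
Intercept c from Pit 1: 225.9 − 62007.64 + 425021.60 = 363239.86.
At (624906, 4548435): z_contact = 61986.31 − 425001.79 + 363239.86 = 224.38 m.
Depth below ground = 239.5 − 224.38 = 15.1 m.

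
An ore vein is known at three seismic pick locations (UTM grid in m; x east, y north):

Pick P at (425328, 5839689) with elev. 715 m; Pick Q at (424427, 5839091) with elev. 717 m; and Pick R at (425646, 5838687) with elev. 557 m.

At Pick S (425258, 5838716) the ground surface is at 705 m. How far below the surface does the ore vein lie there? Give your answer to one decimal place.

110.0 m

Two edge vectors: Pick P→Pick Q = (-901, -598, 2), Pick P→Pick R = (318, -1002, -158).
Normal n = (Pick P→Pick Q) × (Pick P→Pick R) = (96488, -141722, 1092966).
So ∂z/∂x = −n_x/n_z = −0.088280880 and ∂z/∂y = −n_y/n_z = 0.129667346.
Intercept c from Pick P: 715 + 37548.33 − 757216.97 = −718953.64.
At (425258, 5838716): z_contact = −37542.15 + 757090.81 − 718953.64 = 595.01 m.
Depth below ground = 705 − 595.01 = 110.0 m.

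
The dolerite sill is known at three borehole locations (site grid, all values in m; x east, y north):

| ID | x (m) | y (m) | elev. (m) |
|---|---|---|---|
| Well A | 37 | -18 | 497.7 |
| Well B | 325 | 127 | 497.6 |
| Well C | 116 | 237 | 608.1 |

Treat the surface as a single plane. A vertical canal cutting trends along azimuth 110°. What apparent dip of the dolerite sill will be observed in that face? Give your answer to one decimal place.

Two edge vectors: Well A→Well B = (288, 145, -0.1), Well A→Well C = (79, 255, 110.4).
Normal n = (Well A→Well B) × (Well A→Well C) = (16033.5, -31803.1, 61985).
So ∂z/∂x = −n_x/n_z = −0.25867 and ∂z/∂y = −n_y/n_z = 0.51308.
Unit vector along 110° is (sin 110°, cos 110°) = (0.9397, -0.3420).
Slope in that direction = a·(0.9397) + b·(-0.3420) = −0.41855.
Apparent dip = arctan|0.41855| = 22.7° (true dip is 29.9°, so apparent ≤ true as expected).

22.7°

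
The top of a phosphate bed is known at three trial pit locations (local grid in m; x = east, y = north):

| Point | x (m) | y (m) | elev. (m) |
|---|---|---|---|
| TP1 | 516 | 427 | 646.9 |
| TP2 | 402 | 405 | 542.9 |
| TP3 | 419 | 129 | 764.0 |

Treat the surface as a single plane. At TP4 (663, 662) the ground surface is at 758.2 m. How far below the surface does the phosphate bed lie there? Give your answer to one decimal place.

Let the plane be z = a·x + b·y + c.
TP2−TP1: −114a − 22b = −104;  TP3−TP1: −97a − 298b = 117.1.
Solving gives a = 1.05434, b = −0.73615.
Then c = 646.9 − a·516 − b·427 = 417.19.
At (663, 662): z_contact = 699.03 − 487.33 + 417.19 = 628.89 m.
Depth below ground = 758.2 − 628.89 = 129.3 m.

129.3 m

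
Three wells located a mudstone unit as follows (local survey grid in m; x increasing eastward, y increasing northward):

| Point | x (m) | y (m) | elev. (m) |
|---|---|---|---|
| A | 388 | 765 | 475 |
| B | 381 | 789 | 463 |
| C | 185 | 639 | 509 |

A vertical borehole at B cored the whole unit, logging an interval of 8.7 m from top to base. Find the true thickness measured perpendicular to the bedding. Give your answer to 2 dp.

7.84 m

Let the plane be z = a·x + b·y + c.
B−A: −7a + 24b = −12;  C−A: −203a − 126b = 34.
Solving gives a = 0.12096, b = −0.46472.
|∇z| = √(a²+b²) = 0.48020, so dip δ = arctan(0.48020) = 25.65°.
True thickness = vertical thickness × cos δ = 8.7 × cos 25.65° = 7.84 m.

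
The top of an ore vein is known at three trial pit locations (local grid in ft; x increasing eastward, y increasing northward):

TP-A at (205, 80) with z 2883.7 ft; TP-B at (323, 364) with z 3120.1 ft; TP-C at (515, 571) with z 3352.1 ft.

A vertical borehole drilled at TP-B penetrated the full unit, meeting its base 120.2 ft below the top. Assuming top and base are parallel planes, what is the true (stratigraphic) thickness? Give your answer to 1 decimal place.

Two edge vectors: TP-A→TP-B = (118, 284, 236.4), TP-A→TP-C = (310, 491, 468.4).
Normal n = (TP-A→TP-B) × (TP-A→TP-C) = (16953.2, 18012.8, -30102).
So ∂z/∂x = −n_x/n_z = 0.56319 and ∂z/∂y = −n_y/n_z = 0.59839.
|∇z| = √(a²+b²) = 0.82174, so dip δ = arctan(0.82174) = 39.41°.
True thickness = vertical thickness × cos δ = 120.2 × cos 39.41° = 92.9 ft.

92.9 ft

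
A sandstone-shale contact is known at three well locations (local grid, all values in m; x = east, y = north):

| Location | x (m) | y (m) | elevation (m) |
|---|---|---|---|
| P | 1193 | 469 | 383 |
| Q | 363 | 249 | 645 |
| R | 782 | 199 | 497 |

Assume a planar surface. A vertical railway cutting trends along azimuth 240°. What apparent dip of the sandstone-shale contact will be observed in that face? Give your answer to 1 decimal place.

Two edge vectors: P→Q = (-830, -220, 262), P→R = (-411, -270, 114).
Normal n = (P→Q) × (P→R) = (45660, -13062, 133680).
So ∂z/∂x = −n_x/n_z = −0.34156 and ∂z/∂y = −n_y/n_z = 0.09771.
Unit vector along 240° is (sin 240°, cos 240°) = (-0.8660, -0.5000).
Slope in that direction = a·(-0.8660) + b·(-0.5000) = 0.24695.
Apparent dip = arctan|0.24695| = 13.9° (true dip is 19.6°, so apparent ≤ true as expected).

13.9°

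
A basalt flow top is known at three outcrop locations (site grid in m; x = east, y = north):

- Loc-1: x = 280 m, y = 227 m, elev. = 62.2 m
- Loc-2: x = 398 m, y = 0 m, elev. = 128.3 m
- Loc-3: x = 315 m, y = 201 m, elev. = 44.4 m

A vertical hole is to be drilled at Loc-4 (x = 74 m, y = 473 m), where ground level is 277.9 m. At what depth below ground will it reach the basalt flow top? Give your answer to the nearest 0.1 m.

Two edge vectors: Loc-1→Loc-2 = (118, -227, 66.1), Loc-1→Loc-3 = (35, -26, -17.8).
Normal n = (Loc-1→Loc-2) × (Loc-1→Loc-3) = (5759.2, 4413.9, 4877).
So ∂z/∂x = −n_x/n_z = −1.18089 and ∂z/∂y = −n_y/n_z = −0.90504.
Intercept c from Loc-1: 62.2 + 330.65 + 205.45 = 598.29.
At (74, 473): z_contact = −87.39 − 428.09 + 598.29 = 82.82 m.
Depth below ground = 277.9 − 82.82 = 195.1 m.

195.1 m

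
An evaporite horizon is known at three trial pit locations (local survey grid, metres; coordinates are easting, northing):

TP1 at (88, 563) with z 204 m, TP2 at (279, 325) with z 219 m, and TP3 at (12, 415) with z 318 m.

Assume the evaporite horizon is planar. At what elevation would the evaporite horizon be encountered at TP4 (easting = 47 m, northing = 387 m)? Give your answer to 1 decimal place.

Let the plane be z = a·easting + b·northing + c.
TP2−TP1: 191a − 238b = 15;  TP3−TP1: −76a − 148b = 114.
Solving gives a = −0.53741, b = −0.49430.
Then c = 204 − a·88 − b·563 = 529.59.
At (47, 387): z = −25.3 − 191.3 + 529.59 = 313.0 m.

313.0 m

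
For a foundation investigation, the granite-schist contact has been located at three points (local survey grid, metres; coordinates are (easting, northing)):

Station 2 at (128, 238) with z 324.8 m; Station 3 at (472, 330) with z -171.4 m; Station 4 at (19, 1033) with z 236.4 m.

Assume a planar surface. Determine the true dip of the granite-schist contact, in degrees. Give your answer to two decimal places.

Let the plane be z = a·E + b·N + c.
Station 3−Station 2: 344a + 92b = −496.2;  Station 4−Station 2: −109a + 795b = −88.4.
Solving gives a = −1.36273, b = −0.29804.
Gradient magnitude |∇z| = √(a² + b²) = √(1.85705 + 0.08883) = 1.39494.
True dip = arctan(1.39494) = 54.36°, dipping toward ENE (azimuth ≈ 078°).

54.36°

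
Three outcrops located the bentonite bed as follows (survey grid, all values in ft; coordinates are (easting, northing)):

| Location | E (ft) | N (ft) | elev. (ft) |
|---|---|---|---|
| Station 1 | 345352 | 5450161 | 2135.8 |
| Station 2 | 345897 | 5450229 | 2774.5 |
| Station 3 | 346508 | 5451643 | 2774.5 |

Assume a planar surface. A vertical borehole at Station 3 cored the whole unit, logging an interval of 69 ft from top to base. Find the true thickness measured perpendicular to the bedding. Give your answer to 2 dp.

41.08 ft

Two edge vectors: Station 1→Station 2 = (545, 68, 638.7), Station 1→Station 3 = (1156, 1482, 638.7).
Normal n = (Station 1→Station 2) × (Station 1→Station 3) = (-903121.8, 390245.7, 729082).
So ∂z/∂E = −n_x/n_z = 1.23871 and ∂z/∂N = −n_y/n_z = −0.53526.
|∇z| = √(a²+b²) = 1.34941, so dip δ = arctan(1.34941) = 53.46°.
True thickness = vertical thickness × cos δ = 69 × cos 53.46° = 41.08 ft.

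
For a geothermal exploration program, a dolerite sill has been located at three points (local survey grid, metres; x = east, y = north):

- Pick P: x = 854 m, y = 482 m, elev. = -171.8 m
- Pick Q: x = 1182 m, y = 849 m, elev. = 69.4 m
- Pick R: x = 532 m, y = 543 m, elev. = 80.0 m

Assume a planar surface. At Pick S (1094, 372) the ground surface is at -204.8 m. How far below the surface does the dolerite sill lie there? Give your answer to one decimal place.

Let the plane be z = a·x + b·y + c.
Pick Q−Pick P: 328a + 367b = 241.2;  Pick R−Pick P: −322a + 61b = 251.8.
Solving gives a = −0.562283, b = 1.159752.
Then c = -171.8 − a·854 − b·482 = −250.61.
At (1094, 372): z_contact = −615.14 + 431.43 − 250.61 = -434.32 m.
Depth below ground = -204.8 − (-434.32) = 229.5 m.

229.5 m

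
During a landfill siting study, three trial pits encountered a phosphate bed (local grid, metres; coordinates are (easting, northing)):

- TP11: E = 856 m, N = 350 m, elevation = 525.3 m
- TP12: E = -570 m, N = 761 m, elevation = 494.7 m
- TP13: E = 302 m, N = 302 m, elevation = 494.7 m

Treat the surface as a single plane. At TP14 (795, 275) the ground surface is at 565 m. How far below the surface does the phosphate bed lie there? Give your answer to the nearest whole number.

Let the plane be z = a·E + b·N + c.
TP12−TP11: −1426a + 411b = −30.6;  TP13−TP11: −554a − 48b = −30.6.
Solving gives a = 0.04743, b = 0.09010.
Then c = 525.3 − a·856 − b·350 = 453.17.
At (795, 275): z_contact = 37.7 + 24.8 + 453.17 = 515.6 m.
Depth below ground = 565 − 515.6 = 49 m.

49 m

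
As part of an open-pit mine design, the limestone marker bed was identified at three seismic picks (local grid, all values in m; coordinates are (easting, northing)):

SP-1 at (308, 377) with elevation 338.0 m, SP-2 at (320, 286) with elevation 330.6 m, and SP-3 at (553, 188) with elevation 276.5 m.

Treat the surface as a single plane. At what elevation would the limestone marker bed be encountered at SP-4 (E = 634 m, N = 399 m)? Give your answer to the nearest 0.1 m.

Let the plane be z = a·E + b·N + c.
SP-2−SP-1: 12a − 91b = −7.4;  SP-3−SP-1: 245a − 189b = −61.5.
Solving gives a = −0.20961, b = 0.05368.
Then c = 338 − a·308 − b·377 = 382.32.
At (634, 399): z = −132.9 + 21.4 + 382.32 = 270.8 m.

270.8 m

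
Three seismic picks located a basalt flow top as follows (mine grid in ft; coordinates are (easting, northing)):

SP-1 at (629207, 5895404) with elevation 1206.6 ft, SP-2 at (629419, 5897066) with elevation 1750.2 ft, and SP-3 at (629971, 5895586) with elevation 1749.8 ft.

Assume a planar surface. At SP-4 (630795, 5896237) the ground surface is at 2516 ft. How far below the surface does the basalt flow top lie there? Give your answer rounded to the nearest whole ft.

69 ft

Let the plane be z = a·E + b·N + c.
SP-2−SP-1: 212a + 1662b = 543.6;  SP-3−SP-1: 764a + 182b = 543.2.
Solving gives a = 0.65291882, b = 0.24379134.
Then c = 1206.6 − a·629207 − b·5895404 = −1846862.94.
At (630795, 5896237): z_contact = 411857.9 + 1437451.5 − 1846862.94 = 2446.5 ft.
Depth below ground = 2516 − 2446.5 = 69 ft.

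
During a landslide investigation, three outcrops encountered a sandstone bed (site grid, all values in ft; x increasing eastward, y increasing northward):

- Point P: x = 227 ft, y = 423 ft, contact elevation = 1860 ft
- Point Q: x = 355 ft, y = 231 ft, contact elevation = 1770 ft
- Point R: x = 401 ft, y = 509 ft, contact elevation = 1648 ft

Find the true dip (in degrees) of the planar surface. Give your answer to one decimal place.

Let the plane be z = a·x + b·y + c.
Point Q−Point P: 128a − 192b = −90;  Point R−Point P: 174a + 86b = −212.
Solving gives a = −1.09069, b = −0.25838.
Gradient magnitude |∇z| = √(a² + b²) = √(1.18960 + 0.06676) = 1.12087.
True dip = arctan(1.12087) = 48.3°, dipping toward ENE (azimuth ≈ 077°).

48.3°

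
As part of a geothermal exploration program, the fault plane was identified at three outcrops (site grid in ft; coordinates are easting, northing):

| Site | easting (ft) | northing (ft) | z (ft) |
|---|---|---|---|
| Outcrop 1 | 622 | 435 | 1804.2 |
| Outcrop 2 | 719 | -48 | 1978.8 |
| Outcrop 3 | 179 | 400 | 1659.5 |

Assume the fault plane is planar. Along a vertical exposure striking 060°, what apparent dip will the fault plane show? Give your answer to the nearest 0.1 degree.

Two edge vectors: Outcrop 1→Outcrop 2 = (97, -483, 174.6), Outcrop 1→Outcrop 3 = (-443, -35, -144.7).
Normal n = (Outcrop 1→Outcrop 2) × (Outcrop 1→Outcrop 3) = (76001.1, -63311.9, -217364).
So ∂z/∂easting = −n_x/n_z = 0.34965 and ∂z/∂northing = −n_y/n_z = −0.29127.
Unit vector along 060° is (sin 60°, cos 60°) = (0.8660, 0.5000).
Slope in that direction = a·(0.8660) + b·(0.5000) = 0.15717.
Apparent dip = arctan|0.15717| = 8.9° (true dip is 24.5°, so apparent ≤ true as expected).

8.9°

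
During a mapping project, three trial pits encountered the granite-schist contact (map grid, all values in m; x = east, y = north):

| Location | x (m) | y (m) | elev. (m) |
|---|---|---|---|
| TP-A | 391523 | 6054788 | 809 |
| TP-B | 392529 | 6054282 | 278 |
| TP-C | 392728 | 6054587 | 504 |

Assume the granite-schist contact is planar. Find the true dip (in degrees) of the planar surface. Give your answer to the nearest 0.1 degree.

39.5°

Let the plane be z = a·x + b·y + c.
TP-B−TP-A: 1006a − 506b = −531;  TP-C−TP-A: 1205a − 201b = −305.
Solving gives a = −0.11680, b = 0.81719.
Gradient magnitude |∇z| = √(a² + b²) = √(0.01364 + 0.66780) = 0.82550.
True dip = arctan(0.82550) = 39.5°, dipping toward S (azimuth ≈ 172°).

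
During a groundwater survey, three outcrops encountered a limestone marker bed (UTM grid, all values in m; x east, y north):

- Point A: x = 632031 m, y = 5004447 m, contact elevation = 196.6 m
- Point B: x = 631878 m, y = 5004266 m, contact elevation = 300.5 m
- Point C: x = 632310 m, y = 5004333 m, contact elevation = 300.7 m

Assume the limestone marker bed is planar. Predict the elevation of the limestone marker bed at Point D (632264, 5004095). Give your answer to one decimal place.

Two edge vectors: Point A→Point B = (-153, -181, 103.9), Point A→Point C = (279, -114, 104.1).
Normal n = (Point A→Point B) × (Point A→Point C) = (-6997.5, 44915.4, 67941).
So ∂z/∂x = −n_x/n_z = 0.102993774 and ∂z/∂y = −n_y/n_z = −0.661094185.
Intercept c from Point A: 196.6 − 65095.26 + 3308410.81 = 3243512.15.
At (632264, 5004095): z = 65119.3 − 3308178.1 + 3243512.15 = 453.3 m.

453.3 m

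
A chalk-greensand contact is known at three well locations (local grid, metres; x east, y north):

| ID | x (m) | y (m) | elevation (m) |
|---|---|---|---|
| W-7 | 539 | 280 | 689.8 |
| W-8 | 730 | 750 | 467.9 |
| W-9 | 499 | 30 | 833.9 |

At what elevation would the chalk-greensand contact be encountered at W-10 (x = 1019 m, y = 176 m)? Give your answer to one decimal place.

959.9 m

Two edge vectors: W-7→W-8 = (191, 470, -221.9), W-7→W-9 = (-40, -250, 144.1).
Normal n = (W-7→W-8) × (W-7→W-9) = (12252, -18647.1, -28950).
So ∂z/∂x = −n_x/n_z = 0.423212 and ∂z/∂y = −n_y/n_z = −0.644114.
Intercept c from W-7: 689.8 − 228.11 + 180.35 = 642.04.
At (1019, 176): z = 431.3 − 113.4 + 642.04 = 959.9 m.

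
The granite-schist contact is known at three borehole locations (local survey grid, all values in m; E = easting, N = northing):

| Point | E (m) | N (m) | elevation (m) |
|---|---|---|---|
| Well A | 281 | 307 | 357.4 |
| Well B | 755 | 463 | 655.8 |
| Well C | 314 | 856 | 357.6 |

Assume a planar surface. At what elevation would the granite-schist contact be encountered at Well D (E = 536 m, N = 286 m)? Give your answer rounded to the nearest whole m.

522 m

Two edge vectors: Well A→Well B = (474, 156, 298.4), Well A→Well C = (33, 549, 0.2).
Normal n = (Well A→Well B) × (Well A→Well C) = (-163790.4, 9752.4, 255078).
So ∂z/∂E = −n_x/n_z = 0.64212 and ∂z/∂N = −n_y/n_z = −0.03823.
Intercept c from Well A: 357.4 − 180.44 + 11.74 = 188.70.
At (536, 286): z = 344.2 − 10.9 + 188.70 = 521.9 m.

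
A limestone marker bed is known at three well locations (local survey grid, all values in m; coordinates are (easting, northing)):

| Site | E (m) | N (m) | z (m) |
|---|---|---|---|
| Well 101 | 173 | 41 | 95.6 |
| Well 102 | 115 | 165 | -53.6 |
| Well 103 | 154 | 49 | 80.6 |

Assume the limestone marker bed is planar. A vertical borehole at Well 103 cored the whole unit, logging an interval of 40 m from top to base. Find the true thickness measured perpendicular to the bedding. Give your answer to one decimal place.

Let the plane be z = a·E + b·N + c.
Well 102−Well 101: −58a + 124b = −149.2;  Well 103−Well 101: −19a + 8b = −15.
Solving gives a = 0.35222, b = −1.03848.
|∇z| = √(a²+b²) = 1.09658, so dip δ = arctan(1.09658) = 47.64°.
True thickness = vertical thickness × cos δ = 40 × cos 47.64° = 27.0 m.

27.0 m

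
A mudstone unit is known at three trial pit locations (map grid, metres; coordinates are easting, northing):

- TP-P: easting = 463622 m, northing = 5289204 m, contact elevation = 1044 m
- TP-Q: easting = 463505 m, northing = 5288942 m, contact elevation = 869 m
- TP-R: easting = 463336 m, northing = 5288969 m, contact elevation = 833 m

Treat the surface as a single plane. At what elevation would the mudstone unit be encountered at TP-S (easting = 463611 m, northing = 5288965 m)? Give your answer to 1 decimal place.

Let the plane be z = a·easting + b·northing + c.
TP-Q−TP-P: −117a − 262b = −175;  TP-R−TP-P: −286a − 235b = −211.
Solving gives a = 0.298437928, b = 0.534667032.
Then c = 1044 − a·463622 − b·5289204 = −2965281.39.
At (463611, 5288965): z = 138359.1 + 2827835.2 − 2965281.39 = 912.9 m.

912.9 m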